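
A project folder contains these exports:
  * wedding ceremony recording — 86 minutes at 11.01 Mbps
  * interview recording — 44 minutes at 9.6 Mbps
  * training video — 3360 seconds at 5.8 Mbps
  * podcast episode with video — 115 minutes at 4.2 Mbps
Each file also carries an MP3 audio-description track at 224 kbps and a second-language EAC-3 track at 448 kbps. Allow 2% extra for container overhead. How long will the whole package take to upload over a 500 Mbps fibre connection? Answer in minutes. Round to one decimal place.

4.9 minutes

Audio total: 224 + 448 = 672 kbps = 0.672 Mbps.
wedding ceremony recording: 11.682 Mbps × 5160 s × 1.02 = 61484.7 Mb
interview recording: 10.272 Mbps × 2640 s × 1.02 = 27660.4 Mb
training video: 6.472 Mbps × 3360 s × 1.02 = 22180.8 Mb
podcast episode with video: 4.872 Mbps × 6900 s × 1.02 = 34289.1 Mb
Total: 145615.1 Mb = 18201.9 MB.
At 500 Mbps: 145615.1 / 500 = 291 s ≈ 4.85 minutes.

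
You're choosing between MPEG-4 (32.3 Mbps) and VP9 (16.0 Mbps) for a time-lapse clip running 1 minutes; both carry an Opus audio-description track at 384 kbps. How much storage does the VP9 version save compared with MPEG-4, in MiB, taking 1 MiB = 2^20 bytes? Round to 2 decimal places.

Audio: 384 kbps = 0.384 Mbps.
MPEG-4: 32.684 Mbps × 60 s = 1961.0 Mb = 233.774 MiB.
VP9: 16.384 Mbps × 60 s = 983.0 Mb = 117.188 MiB.
Saving: 233.774 − 117.188 = 116.587 MiB.

116.59 MiB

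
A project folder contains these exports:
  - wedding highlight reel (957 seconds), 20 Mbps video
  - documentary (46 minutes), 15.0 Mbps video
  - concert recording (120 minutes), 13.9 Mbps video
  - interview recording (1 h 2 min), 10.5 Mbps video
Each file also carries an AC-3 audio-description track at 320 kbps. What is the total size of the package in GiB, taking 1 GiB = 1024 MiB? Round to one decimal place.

23.8 GiB

Audio: 320 kbps = 0.320 Mbps.
wedding highlight reel: 20.320 Mbps × 957 s = 19446.2 Mb
documentary: 15.320 Mbps × 2760 s = 42283.2 Mb
concert recording: 14.220 Mbps × 7200 s = 102384.0 Mb
interview recording: 10.820 Mbps × 3720 s = 40250.4 Mb
Total: 204363.8 Mb = 25545.5 MB.
= 23.79 GiB.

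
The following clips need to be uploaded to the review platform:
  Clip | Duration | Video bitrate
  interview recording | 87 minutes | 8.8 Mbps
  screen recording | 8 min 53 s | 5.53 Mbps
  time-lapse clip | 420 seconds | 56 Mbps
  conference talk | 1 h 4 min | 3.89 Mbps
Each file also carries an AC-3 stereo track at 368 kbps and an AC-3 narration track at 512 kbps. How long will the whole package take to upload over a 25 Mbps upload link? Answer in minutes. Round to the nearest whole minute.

Audio total: 368 + 512 = 880 kbps = 0.880 Mbps.
interview recording: 9.680 Mbps × 5220 s = 50529.6 Mb
screen recording: 6.410 Mbps × 533 s = 3416.5 Mb
time-lapse clip: 56.880 Mbps × 420 s = 23889.6 Mb
conference talk: 4.770 Mbps × 3840 s = 18316.8 Mb
Total: 96152.5 Mb = 12019.1 MB.
At 25 Mbps: 96152.5 / 25 = 3846 s ≈ 64.1 minutes.

64 minutes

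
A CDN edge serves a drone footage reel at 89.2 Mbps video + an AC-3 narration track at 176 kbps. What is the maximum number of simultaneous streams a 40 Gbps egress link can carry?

447

Audio: 176 kbps = 0.176 Mbps.
Per-viewer media rate: 89.376 Mbps.
40 Gbps = 40,000 Mbps; 40,000 / 89.376 = 447.55 → 447 viewers.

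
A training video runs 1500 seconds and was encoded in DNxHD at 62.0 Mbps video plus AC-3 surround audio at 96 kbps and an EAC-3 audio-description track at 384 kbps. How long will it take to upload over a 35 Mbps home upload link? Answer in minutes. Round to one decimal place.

Audio total: 96 + 384 = 480 kbps = 0.480 Mbps.
Total bitrate: 62.480 Mbps.
File: 62.480 Mbps × 1500 s = 93720.0 Mb.
At 35 Mbps: 93720.0 / 35 = 2677.7 s ≈ 44.6 minutes.

44.6 minutes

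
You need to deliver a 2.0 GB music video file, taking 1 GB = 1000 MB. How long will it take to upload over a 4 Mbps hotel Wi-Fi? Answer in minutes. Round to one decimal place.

66.7 minutes

File: 2.0 GB = 16000.0 Mb.
At 4 Mbps: 16000.0 / 4 = 4000.0 s ≈ 66.7 minutes.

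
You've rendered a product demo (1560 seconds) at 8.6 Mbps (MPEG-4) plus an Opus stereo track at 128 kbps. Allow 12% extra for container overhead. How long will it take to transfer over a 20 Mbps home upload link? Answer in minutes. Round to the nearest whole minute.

Audio: 128 kbps = 0.128 Mbps.
Total bitrate: 8.728 Mbps.
File: 8.728 Mbps × 1560 s = 13615.7 Mb.
With 12% container overhead: ×1.12. → 15249.6 Mb.
At 20 Mbps: 15249.6 / 20 = 762.5 s ≈ 12.7 minutes.

13 minutes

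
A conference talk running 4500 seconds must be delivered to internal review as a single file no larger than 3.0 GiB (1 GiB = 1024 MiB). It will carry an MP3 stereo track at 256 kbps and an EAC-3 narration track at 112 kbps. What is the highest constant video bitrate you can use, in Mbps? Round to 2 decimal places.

5.36 Mbps

Budget: 3.0 GiB = 25769.8 Mb.
Total bitrate budget: 25769.8 Mb / 4500 s = 5.727 Mbps.
Audio total: 256 + 112 = 368 kbps = 0.368 Mbps.
Video: 5.727 − 0.368 = 5.359 Mbps.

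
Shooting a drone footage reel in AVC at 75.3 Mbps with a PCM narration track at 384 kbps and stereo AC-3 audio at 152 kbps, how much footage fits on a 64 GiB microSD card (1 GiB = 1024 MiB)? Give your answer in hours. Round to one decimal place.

2.0 hours

Audio total: 384 + 152 = 536 kbps = 0.536 Mbps.
Total bitrate: 75.3 + 0.536 = 75.836 Mbps.
Capacity: 64 GiB = 549,756 Mb.
Recording time: 549,756 / 75.836 = 7,249 s ≈ 2.01 hours.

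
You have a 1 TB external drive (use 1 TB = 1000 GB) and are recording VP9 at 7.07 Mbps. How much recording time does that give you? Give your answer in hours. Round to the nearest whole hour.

Capacity: 1 TB = 8,000,000 Mb.
Recording time: 8,000,000 / 7.070 = 1,131,542 s ≈ 314 hours.

314 hours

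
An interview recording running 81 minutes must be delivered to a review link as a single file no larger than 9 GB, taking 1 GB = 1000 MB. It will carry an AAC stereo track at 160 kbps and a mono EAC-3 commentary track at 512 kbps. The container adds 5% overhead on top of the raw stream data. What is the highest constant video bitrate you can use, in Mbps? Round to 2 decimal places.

Budget: 9 GB = 72000.0 Mb.
Stream payload after overhead: 72000.0 / 1.05 = 68571.4 Mb.
81 min = 4860 s
Total bitrate budget: 68571.4 Mb / 4860 s = 14.109 Mbps.
Audio total: 160 + 512 = 672 kbps = 0.672 Mbps.
Video: 14.109 − 0.672 = 13.437 Mbps.

13.44 Mbps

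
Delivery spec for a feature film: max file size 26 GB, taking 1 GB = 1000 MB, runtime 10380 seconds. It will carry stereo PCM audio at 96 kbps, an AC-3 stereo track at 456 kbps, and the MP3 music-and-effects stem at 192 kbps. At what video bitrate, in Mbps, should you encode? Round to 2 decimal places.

Budget: 26 GB = 208000.0 Mb.
Total bitrate budget: 208000.0 Mb / 10380 s = 20.039 Mbps.
Audio total: 96 + 456 + 192 = 744 kbps = 0.744 Mbps.
Video: 20.039 − 0.744 = 19.295 Mbps.

19.29 Mbps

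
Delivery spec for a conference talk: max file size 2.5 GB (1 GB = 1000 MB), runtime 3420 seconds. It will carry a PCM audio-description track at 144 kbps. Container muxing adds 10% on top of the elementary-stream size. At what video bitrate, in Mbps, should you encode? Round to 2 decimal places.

Budget: 2.5 GB = 20000.0 Mb.
Stream payload after overhead: 20000.0 / 1.10 = 18181.8 Mb.
Total bitrate budget: 18181.8 Mb / 3420 s = 5.316 Mbps.
Audio: 144 kbps = 0.144 Mbps.
Video: 5.316 − 0.144 = 5.172 Mbps.

5.17 Mbps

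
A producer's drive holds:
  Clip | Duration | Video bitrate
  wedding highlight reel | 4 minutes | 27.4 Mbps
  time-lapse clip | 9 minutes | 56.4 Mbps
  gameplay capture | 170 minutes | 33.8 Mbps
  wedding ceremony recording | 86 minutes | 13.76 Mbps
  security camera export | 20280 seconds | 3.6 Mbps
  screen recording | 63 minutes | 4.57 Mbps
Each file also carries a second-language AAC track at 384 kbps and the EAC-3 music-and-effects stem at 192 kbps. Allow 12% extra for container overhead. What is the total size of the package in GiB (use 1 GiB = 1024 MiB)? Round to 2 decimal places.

73.83 GiB

Audio total: 384 + 192 = 576 kbps = 0.576 Mbps.
wedding highlight reel: 27.976 Mbps × 240 s × 1.12 = 7519.9 Mb
time-lapse clip: 56.976 Mbps × 540 s × 1.12 = 34459.1 Mb
gameplay capture: 34.376 Mbps × 10200 s × 1.12 = 392711.4 Mb
wedding ceremony recording: 14.336 Mbps × 5160 s × 1.12 = 82850.6 Mb
security camera export: 4.176 Mbps × 20280 s × 1.12 = 94852.0 Mb
screen recording: 5.146 Mbps × 3780 s × 1.12 = 21786.1 Mb
Total: 634179.2 Mb = 79272.4 MB.
= 73.83 GiB.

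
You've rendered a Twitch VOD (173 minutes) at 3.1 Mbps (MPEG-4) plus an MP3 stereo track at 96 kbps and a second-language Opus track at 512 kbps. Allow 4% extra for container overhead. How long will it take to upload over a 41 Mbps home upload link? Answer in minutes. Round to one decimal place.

16.3 minutes

173 min = 10380 s
Audio total: 96 + 512 = 608 kbps = 0.608 Mbps.
Total bitrate: 3.708 Mbps.
File: 3.708 Mbps × 10380 s = 38489.0 Mb.
With 4% container overhead: ×1.04. → 40028.6 Mb.
At 41 Mbps: 40028.6 / 41 = 976.3 s ≈ 16.3 minutes.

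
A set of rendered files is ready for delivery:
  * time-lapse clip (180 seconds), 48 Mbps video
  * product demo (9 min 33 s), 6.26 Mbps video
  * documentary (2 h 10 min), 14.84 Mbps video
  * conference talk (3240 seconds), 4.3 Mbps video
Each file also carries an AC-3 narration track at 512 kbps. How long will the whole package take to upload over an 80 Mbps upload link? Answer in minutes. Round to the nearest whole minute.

31 minutes

Audio: 512 kbps = 0.512 Mbps.
time-lapse clip: 48.512 Mbps × 180 s = 8732.2 Mb
product demo: 6.772 Mbps × 573 s = 3880.4 Mb
documentary: 15.352 Mbps × 7800 s = 119745.6 Mb
conference talk: 4.812 Mbps × 3240 s = 15590.9 Mb
Total: 147949.0 Mb = 18493.6 MB.
At 80 Mbps: 147949.0 / 80 = 1849 s ≈ 30.8 minutes.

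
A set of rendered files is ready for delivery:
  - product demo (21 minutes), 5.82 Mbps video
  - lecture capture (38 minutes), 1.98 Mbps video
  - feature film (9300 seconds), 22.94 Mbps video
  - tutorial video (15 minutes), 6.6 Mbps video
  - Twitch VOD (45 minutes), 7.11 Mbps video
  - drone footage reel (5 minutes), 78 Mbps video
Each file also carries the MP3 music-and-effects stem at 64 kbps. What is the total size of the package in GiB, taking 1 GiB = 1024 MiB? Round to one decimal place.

Audio: 64 kbps = 0.064 Mbps.
product demo: 5.884 Mbps × 1260 s = 7413.8 Mb
lecture capture: 2.044 Mbps × 2280 s = 4660.3 Mb
feature film: 23.004 Mbps × 9300 s = 213937.2 Mb
tutorial video: 6.664 Mbps × 900 s = 5997.6 Mb
Twitch VOD: 7.174 Mbps × 2700 s = 19369.8 Mb
drone footage reel: 78.064 Mbps × 300 s = 23419.2 Mb
Total: 274798.0 Mb = 34349.7 MB.
= 31.99 GiB.

32.0 GiB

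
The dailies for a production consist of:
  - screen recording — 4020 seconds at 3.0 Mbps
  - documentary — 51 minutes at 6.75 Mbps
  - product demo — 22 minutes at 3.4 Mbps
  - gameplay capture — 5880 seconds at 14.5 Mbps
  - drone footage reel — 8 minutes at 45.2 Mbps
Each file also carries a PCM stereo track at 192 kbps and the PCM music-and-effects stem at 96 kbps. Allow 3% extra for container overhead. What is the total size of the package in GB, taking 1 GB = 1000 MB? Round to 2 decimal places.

Audio total: 192 + 96 = 288 kbps = 0.288 Mbps.
screen recording: 3.288 Mbps × 4020 s × 1.03 = 13614.3 Mb
documentary: 7.038 Mbps × 3060 s × 1.03 = 22182.4 Mb
product demo: 3.688 Mbps × 1320 s × 1.03 = 5014.2 Mb
gameplay capture: 14.788 Mbps × 5880 s × 1.03 = 89562.0 Mb
drone footage reel: 45.488 Mbps × 480 s × 1.03 = 22489.3 Mb
Total: 152862.2 Mb = 19107.8 MB.
= 19.11 GB.

19.11 GB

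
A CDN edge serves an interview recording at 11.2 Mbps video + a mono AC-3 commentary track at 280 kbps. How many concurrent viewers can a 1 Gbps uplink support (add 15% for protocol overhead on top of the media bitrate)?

75

Audio: 280 kbps = 0.280 Mbps.
Per-viewer media rate: 11.480 Mbps.
On the wire with 15% overhead: 13.202 Mbps.
1 Gbps = 1,000 Mbps; 1,000 / 13.202 = 75.75 → 75 viewers.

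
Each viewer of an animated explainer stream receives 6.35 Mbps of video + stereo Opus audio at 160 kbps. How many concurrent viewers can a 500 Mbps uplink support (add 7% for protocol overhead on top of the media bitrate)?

71

Audio: 160 kbps = 0.160 Mbps.
Per-viewer media rate: 6.510 Mbps.
On the wire with 7% overhead: 6.966 Mbps.
500 Mbps = 500.0 Mbps; 500.0 / 6.966 = 71.78 → 71 viewers.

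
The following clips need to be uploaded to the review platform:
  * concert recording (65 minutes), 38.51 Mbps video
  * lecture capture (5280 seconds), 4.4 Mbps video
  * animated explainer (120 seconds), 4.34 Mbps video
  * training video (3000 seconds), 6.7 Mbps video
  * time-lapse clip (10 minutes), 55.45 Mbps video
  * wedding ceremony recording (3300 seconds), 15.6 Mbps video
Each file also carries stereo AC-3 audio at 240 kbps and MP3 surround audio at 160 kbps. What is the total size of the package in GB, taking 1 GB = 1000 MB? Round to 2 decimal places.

Audio total: 240 + 160 = 400 kbps = 0.400 Mbps.
concert recording: 38.910 Mbps × 3900 s = 151749.0 Mb
lecture capture: 4.800 Mbps × 5280 s = 25344.0 Mb
animated explainer: 4.740 Mbps × 120 s = 568.8 Mb
training video: 7.100 Mbps × 3000 s = 21300.0 Mb
time-lapse clip: 55.850 Mbps × 600 s = 33510.0 Mb
wedding ceremony recording: 16.000 Mbps × 3300 s = 52800.0 Mb
Total: 285271.8 Mb = 35659.0 MB.
= 35.66 GB.

35.66 GB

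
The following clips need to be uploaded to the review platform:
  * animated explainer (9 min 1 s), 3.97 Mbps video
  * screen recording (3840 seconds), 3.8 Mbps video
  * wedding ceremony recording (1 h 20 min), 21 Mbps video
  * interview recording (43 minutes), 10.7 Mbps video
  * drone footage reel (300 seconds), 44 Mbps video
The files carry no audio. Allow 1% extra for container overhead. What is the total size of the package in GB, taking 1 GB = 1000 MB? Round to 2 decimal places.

19.99 GB

animated explainer: 3.970 Mbps × 541 s × 1.01 = 2169.2 Mb
screen recording: 3.800 Mbps × 3840 s × 1.01 = 14737.9 Mb
wedding ceremony recording: 21.000 Mbps × 4800 s × 1.01 = 101808.0 Mb
interview recording: 10.700 Mbps × 2580 s × 1.01 = 27882.1 Mb
drone footage reel: 44.000 Mbps × 300 s × 1.01 = 13332.0 Mb
Total: 159929.2 Mb = 19991.2 MB.
= 19.99 GB.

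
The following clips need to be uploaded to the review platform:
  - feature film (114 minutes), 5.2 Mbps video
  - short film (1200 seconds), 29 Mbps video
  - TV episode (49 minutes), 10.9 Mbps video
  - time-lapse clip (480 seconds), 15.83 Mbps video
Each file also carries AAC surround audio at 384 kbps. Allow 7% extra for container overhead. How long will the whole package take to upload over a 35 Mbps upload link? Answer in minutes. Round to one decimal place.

58.3 minutes

Audio: 384 kbps = 0.384 Mbps.
feature film: 5.584 Mbps × 6840 s × 1.07 = 40868.2 Mb
short film: 29.384 Mbps × 1200 s × 1.07 = 37729.1 Mb
TV episode: 11.284 Mbps × 2940 s × 1.07 = 35497.2 Mb
time-lapse clip: 16.214 Mbps × 480 s × 1.07 = 8327.5 Mb
Total: 122422.0 Mb = 15302.7 MB.
At 35 Mbps: 122422.0 / 35 = 3498 s ≈ 58.3 minutes.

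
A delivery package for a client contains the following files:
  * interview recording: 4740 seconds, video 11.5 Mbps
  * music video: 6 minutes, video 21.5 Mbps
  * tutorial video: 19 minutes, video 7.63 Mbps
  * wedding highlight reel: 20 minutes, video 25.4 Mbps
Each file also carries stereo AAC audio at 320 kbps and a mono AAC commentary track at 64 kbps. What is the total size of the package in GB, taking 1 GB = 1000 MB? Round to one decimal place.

Audio total: 320 + 64 = 384 kbps = 0.384 Mbps.
interview recording: 11.884 Mbps × 4740 s = 56330.2 Mb
music video: 21.884 Mbps × 360 s = 7878.2 Mb
tutorial video: 8.014 Mbps × 1140 s = 9136.0 Mb
wedding highlight reel: 25.784 Mbps × 1200 s = 30940.8 Mb
Total: 104285.2 Mb = 13035.6 MB.
= 13.04 GB.

13.0 GB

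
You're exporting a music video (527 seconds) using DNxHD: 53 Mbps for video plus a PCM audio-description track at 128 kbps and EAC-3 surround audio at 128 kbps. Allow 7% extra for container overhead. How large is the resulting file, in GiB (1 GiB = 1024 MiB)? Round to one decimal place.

Audio total: 128 + 128 = 256 kbps = 0.256 Mbps.
Total bitrate: 53 + 0.256 = 53.256 Mbps.
Stream data: 53.256 Mbps × 527 s = 28065.9 Mb.
With 7% container overhead: ×1.07.
30,031 Mb = 3,753,815,730 bytes ÷ 1,073,741,824 = 3.496 GiB.

3.5 GiB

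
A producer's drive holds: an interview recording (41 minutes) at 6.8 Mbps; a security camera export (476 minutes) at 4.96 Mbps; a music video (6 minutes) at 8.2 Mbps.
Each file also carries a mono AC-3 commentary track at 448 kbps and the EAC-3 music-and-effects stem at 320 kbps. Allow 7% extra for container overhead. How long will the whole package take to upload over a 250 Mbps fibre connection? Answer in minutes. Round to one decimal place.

13.2 minutes

Audio total: 448 + 320 = 768 kbps = 0.768 Mbps.
interview recording: 7.568 Mbps × 2460 s × 1.07 = 19920.5 Mb
security camera export: 5.728 Mbps × 28560 s × 1.07 = 175043.1 Mb
music video: 8.968 Mbps × 360 s × 1.07 = 3454.5 Mb
Total: 198418.1 Mb = 24802.3 MB.
At 250 Mbps: 198418.1 / 250 = 794 s ≈ 13.2 minutes.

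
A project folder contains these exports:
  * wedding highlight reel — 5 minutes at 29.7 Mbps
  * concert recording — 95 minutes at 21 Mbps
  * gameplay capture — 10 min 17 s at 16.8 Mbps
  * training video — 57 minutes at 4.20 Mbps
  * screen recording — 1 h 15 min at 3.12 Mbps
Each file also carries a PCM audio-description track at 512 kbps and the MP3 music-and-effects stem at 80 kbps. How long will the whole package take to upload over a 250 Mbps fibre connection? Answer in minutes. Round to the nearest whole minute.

12 minutes

Audio total: 512 + 80 = 592 kbps = 0.592 Mbps.
wedding highlight reel: 30.292 Mbps × 300 s = 9087.6 Mb
concert recording: 21.592 Mbps × 5700 s = 123074.4 Mb
gameplay capture: 17.392 Mbps × 617 s = 10730.9 Mb
training video: 4.792 Mbps × 3420 s = 16388.6 Mb
screen recording: 3.712 Mbps × 4500 s = 16704.0 Mb
Total: 175985.5 Mb = 21998.2 MB.
At 250 Mbps: 175985.5 / 250 = 704 s ≈ 11.7 minutes.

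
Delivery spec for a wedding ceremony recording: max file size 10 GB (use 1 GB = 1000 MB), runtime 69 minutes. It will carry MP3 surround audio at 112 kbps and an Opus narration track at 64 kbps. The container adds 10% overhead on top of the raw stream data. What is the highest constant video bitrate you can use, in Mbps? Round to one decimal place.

17.4 Mbps

Budget: 10 GB = 80000.0 Mb.
Stream payload after overhead: 80000.0 / 1.10 = 72727.3 Mb.
69 min = 4140 s
Total bitrate budget: 72727.3 Mb / 4140 s = 17.567 Mbps.
Audio total: 112 + 64 = 176 kbps = 0.176 Mbps.
Video: 17.567 − 0.176 = 17.391 Mbps.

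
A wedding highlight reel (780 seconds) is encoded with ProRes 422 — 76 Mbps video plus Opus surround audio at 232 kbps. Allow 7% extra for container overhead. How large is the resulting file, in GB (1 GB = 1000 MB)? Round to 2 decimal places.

7.95 GB

Audio: 232 kbps = 0.232 Mbps.
Total bitrate: 76 + 0.232 = 76.232 Mbps.
Stream data: 76.232 Mbps × 780 s = 59461.0 Mb.
With 7% container overhead: ×1.07.
63,623 Mb ÷ 8 = 7,953 MB → 7.953 GB.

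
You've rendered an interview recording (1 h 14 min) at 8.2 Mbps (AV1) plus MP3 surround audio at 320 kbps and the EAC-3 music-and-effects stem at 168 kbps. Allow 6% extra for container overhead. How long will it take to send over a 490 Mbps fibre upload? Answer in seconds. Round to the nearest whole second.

1 h 14 min = 74 min = 4440 s
Audio total: 320 + 168 = 488 kbps = 0.488 Mbps.
Total bitrate: 8.688 Mbps.
File: 8.688 Mbps × 4440 s = 38574.7 Mb.
With 6% container overhead: ×1.06. → 40889.2 Mb.
At 490 Mbps: 40889.2 / 490 = 83.4 s ≈ 83.4 seconds.

83 seconds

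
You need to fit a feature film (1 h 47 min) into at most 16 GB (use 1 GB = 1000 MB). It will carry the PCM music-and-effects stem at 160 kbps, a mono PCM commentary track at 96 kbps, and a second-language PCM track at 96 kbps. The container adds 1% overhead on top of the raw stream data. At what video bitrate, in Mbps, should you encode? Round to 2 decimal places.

Budget: 16 GB = 128000.0 Mb.
Stream payload after overhead: 128000.0 / 1.01 = 126732.7 Mb.
1 h 47 min = 107 min = 6420 s
Total bitrate budget: 126732.7 Mb / 6420 s = 19.740 Mbps.
Audio total: 160 + 96 + 96 = 352 kbps = 0.352 Mbps.
Video: 19.740 − 0.352 = 19.388 Mbps.

19.39 Mbps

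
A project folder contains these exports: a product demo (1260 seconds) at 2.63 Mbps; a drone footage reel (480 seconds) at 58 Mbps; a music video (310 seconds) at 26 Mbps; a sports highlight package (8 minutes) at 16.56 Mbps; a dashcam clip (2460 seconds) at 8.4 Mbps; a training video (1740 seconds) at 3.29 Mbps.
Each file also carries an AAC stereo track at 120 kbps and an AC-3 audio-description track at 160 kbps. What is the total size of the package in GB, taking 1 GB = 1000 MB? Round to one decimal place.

9.4 GB

Audio total: 120 + 160 = 280 kbps = 0.280 Mbps.
product demo: 2.910 Mbps × 1260 s = 3666.6 Mb
drone footage reel: 58.280 Mbps × 480 s = 27974.4 Mb
music video: 26.280 Mbps × 310 s = 8146.8 Mb
sports highlight package: 16.840 Mbps × 480 s = 8083.2 Mb
dashcam clip: 8.680 Mbps × 2460 s = 21352.8 Mb
training video: 3.570 Mbps × 1740 s = 6211.8 Mb
Total: 75435.6 Mb = 9429.5 MB.
= 9.429 GB.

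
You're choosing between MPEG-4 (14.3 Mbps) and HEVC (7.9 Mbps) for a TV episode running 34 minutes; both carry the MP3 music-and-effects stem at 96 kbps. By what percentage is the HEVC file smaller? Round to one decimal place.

44.5%

34 min = 2040 s
Audio: 96 kbps = 0.096 Mbps.
MPEG-4: 14.396 Mbps × 2040 s = 29367.8 Mb = 3.671 GB.
HEVC: 7.996 Mbps × 2040 s = 16311.8 Mb = 2.039 GB.
Reduction: (1 − 2.039/3.671) × 100 = 44.46%.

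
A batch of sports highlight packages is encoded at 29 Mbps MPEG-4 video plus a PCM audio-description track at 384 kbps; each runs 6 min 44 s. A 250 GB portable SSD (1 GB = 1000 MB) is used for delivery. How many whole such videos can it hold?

168

6 min 44 s = 404 s
Audio: 384 kbps = 0.384 Mbps.
Total bitrate: 29.384 Mbps.
Per item: 29.384 Mbps × 404 s = 11,871 Mb = 1,484 MB.
Capacity: 250 GB = 2,000,000 Mb; 168.48 items → 168 complete.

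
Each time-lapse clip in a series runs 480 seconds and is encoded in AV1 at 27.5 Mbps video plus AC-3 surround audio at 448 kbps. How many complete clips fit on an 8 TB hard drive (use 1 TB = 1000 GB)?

4770

Audio: 448 kbps = 0.448 Mbps.
Total bitrate: 27.948 Mbps.
Per item: 27.948 Mbps × 480 s = 13,415 Mb = 1,677 MB.
Capacity: 8 TB = 64,000,000 Mb; 4770.76 items → 4770 complete.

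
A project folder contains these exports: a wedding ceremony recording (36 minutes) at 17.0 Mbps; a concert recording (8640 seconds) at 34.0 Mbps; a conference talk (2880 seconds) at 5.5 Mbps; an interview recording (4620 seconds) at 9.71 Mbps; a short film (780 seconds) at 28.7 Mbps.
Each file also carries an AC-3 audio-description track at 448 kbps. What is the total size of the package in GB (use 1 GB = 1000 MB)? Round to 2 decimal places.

52.76 GB

Audio: 448 kbps = 0.448 Mbps.
wedding ceremony recording: 17.448 Mbps × 2160 s = 37687.7 Mb
concert recording: 34.448 Mbps × 8640 s = 297630.7 Mb
conference talk: 5.948 Mbps × 2880 s = 17130.2 Mb
interview recording: 10.158 Mbps × 4620 s = 46930.0 Mb
short film: 29.148 Mbps × 780 s = 22735.4 Mb
Total: 422114.0 Mb = 52764.3 MB.
= 52.76 GB.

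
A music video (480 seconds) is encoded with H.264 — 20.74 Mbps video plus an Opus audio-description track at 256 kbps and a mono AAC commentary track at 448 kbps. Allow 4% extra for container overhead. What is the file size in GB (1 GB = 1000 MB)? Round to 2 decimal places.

Audio total: 256 + 448 = 704 kbps = 0.704 Mbps.
Total bitrate: 20.74 + 0.704 = 21.444 Mbps.
Stream data: 21.444 Mbps × 480 s = 10293.1 Mb.
With 4% container overhead: ×1.04.
10,705 Mb ÷ 8 = 1,338 MB → 1.338 GB.

1.34 GB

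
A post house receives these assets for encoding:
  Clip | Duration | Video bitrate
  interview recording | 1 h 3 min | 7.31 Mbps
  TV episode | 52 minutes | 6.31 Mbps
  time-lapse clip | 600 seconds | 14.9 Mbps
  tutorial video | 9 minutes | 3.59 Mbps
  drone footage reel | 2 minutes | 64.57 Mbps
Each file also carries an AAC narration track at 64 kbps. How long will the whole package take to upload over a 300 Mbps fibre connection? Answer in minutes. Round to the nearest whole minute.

4 minutes

Audio: 64 kbps = 0.064 Mbps.
interview recording: 7.374 Mbps × 3780 s = 27873.7 Mb
TV episode: 6.374 Mbps × 3120 s = 19886.9 Mb
time-lapse clip: 14.964 Mbps × 600 s = 8978.4 Mb
tutorial video: 3.654 Mbps × 540 s = 1973.2 Mb
drone footage reel: 64.634 Mbps × 120 s = 7756.1 Mb
Total: 66468.2 Mb = 8308.5 MB.
At 300 Mbps: 66468.2 / 300 = 222 s ≈ 3.69 minutes.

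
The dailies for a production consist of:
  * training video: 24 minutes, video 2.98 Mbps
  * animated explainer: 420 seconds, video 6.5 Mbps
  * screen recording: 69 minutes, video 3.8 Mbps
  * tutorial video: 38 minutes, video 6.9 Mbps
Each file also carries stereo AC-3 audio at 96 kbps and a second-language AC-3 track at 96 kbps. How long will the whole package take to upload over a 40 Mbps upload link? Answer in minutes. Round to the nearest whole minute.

17 minutes

Audio total: 96 + 96 = 192 kbps = 0.192 Mbps.
training video: 3.172 Mbps × 1440 s = 4567.7 Mb
animated explainer: 6.692 Mbps × 420 s = 2810.6 Mb
screen recording: 3.992 Mbps × 4140 s = 16526.9 Mb
tutorial video: 7.092 Mbps × 2280 s = 16169.8 Mb
Total: 40075.0 Mb = 5009.4 MB.
At 40 Mbps: 40075.0 / 40 = 1002 s ≈ 16.7 minutes.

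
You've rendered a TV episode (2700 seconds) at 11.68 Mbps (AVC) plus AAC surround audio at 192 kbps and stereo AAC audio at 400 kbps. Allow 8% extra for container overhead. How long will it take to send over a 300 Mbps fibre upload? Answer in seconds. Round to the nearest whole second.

119 seconds

Audio total: 192 + 400 = 592 kbps = 0.592 Mbps.
Total bitrate: 12.272 Mbps.
File: 12.272 Mbps × 2700 s = 33134.4 Mb.
With 8% container overhead: ×1.08. → 35785.2 Mb.
At 300 Mbps: 35785.2 / 300 = 119.3 s ≈ 119 seconds.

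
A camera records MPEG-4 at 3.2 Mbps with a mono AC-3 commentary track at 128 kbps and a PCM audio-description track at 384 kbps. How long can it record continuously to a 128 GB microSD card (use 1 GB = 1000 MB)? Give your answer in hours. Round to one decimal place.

76.6 hours

Audio total: 128 + 384 = 512 kbps = 0.512 Mbps.
Total bitrate: 3.2 + 0.512 = 3.712 Mbps.
Capacity: 128 GB = 1,024,000 Mb.
Recording time: 1,024,000 / 3.712 = 275,862 s ≈ 76.6 hours.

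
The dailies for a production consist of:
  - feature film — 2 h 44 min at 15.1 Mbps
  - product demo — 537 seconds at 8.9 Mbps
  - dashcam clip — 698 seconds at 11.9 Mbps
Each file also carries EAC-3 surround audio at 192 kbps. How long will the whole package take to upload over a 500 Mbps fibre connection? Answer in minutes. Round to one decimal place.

Audio: 192 kbps = 0.192 Mbps.
feature film: 15.292 Mbps × 9840 s = 150473.3 Mb
product demo: 9.092 Mbps × 537 s = 4882.4 Mb
dashcam clip: 12.092 Mbps × 698 s = 8440.2 Mb
Total: 163795.9 Mb = 20474.5 MB.
At 500 Mbps: 163795.9 / 500 = 328 s ≈ 5.46 minutes.

5.5 minutes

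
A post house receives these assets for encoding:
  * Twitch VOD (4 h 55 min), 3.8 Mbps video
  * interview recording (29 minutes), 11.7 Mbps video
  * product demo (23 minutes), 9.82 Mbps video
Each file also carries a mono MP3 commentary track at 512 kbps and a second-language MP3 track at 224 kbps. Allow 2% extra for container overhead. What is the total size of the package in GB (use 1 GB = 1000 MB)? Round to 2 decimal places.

14.85 GB

Audio total: 512 + 224 = 736 kbps = 0.736 Mbps.
Twitch VOD: 4.536 Mbps × 17700 s × 1.02 = 81892.9 Mb
interview recording: 12.436 Mbps × 1740 s × 1.02 = 22071.4 Mb
product demo: 10.556 Mbps × 1380 s × 1.02 = 14858.6 Mb
Total: 118823.0 Mb = 14852.9 MB.
= 14.85 GB.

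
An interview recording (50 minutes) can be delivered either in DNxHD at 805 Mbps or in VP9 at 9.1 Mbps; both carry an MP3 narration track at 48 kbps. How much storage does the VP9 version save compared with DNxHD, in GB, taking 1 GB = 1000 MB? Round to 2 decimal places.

298.46 GB

50 min = 3000 s
Audio: 48 kbps = 0.048 Mbps.
DNxHD: 805.048 Mbps × 3000 s = 2415144.0 Mb = 301.893 GB.
VP9: 9.148 Mbps × 3000 s = 27444.0 Mb = 3.430 GB.
Saving: 301.893 − 3.430 = 298.462 GB.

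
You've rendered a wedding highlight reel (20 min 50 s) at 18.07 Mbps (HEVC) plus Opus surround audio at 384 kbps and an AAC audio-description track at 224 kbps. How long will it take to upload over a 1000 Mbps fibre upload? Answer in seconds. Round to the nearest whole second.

23 seconds

20 min 50 s = 1250 s
Audio total: 384 + 224 = 608 kbps = 0.608 Mbps.
Total bitrate: 18.678 Mbps.
File: 18.678 Mbps × 1250 s = 23347.5 Mb.
At 1000 Mbps: 23347.5 / 1000 = 23.3 s ≈ 23.3 seconds.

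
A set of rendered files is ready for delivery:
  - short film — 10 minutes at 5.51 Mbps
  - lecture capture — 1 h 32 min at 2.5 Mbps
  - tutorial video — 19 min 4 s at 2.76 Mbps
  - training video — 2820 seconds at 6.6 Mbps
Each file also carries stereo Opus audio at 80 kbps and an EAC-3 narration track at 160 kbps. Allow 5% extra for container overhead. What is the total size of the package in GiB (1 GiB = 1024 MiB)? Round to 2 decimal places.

Audio total: 80 + 160 = 240 kbps = 0.240 Mbps.
short film: 5.750 Mbps × 600 s × 1.05 = 3622.5 Mb
lecture capture: 2.740 Mbps × 5520 s × 1.05 = 15881.0 Mb
tutorial video: 3.000 Mbps × 1144 s × 1.05 = 3603.6 Mb
training video: 6.840 Mbps × 2820 s × 1.05 = 20253.2 Mb
Total: 43360.4 Mb = 5420.0 MB.
= 5.048 GiB.

5.05 GiB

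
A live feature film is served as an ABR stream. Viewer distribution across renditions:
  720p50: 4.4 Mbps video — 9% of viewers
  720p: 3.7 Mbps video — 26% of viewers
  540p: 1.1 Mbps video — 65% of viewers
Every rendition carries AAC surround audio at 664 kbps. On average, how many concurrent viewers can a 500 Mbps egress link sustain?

182

Audio: 664 kbps = 0.664 Mbps.
Average per-viewer bitrate: 0.09×5.064 + 0.26×4.364 + 0.65×1.764 = 2.737 Mbps.
500 Mbps = 500.0 Mbps; 500.0 / 2.737 = 182.68 → 182.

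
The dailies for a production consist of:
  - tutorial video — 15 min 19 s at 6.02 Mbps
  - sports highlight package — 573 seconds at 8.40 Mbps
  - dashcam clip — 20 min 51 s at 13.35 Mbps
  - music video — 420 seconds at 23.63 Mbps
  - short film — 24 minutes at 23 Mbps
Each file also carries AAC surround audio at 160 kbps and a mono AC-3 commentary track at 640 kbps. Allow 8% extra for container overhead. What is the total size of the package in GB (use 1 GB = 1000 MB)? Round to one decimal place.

Audio total: 160 + 640 = 800 kbps = 0.800 Mbps.
tutorial video: 6.820 Mbps × 919 s × 1.08 = 6769.0 Mb
sports highlight package: 9.200 Mbps × 573 s × 1.08 = 5693.3 Mb
dashcam clip: 14.150 Mbps × 1251 s × 1.08 = 19117.8 Mb
music video: 24.430 Mbps × 420 s × 1.08 = 11081.4 Mb
short film: 23.800 Mbps × 1440 s × 1.08 = 37013.8 Mb
Total: 79675.3 Mb = 9959.4 MB.
= 9.959 GB.

10.0 GB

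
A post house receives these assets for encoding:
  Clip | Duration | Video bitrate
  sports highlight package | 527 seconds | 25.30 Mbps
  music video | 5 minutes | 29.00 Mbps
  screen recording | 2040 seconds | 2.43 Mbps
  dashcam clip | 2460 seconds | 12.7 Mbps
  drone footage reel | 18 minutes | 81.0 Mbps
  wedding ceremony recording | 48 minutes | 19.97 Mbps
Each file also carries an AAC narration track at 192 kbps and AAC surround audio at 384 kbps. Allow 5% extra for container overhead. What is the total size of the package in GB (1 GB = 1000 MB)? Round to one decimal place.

Audio total: 192 + 384 = 576 kbps = 0.576 Mbps.
sports highlight package: 25.876 Mbps × 527 s × 1.05 = 14318.5 Mb
music video: 29.576 Mbps × 300 s × 1.05 = 9316.4 Mb
screen recording: 3.006 Mbps × 2040 s × 1.05 = 6438.9 Mb
dashcam clip: 13.276 Mbps × 2460 s × 1.05 = 34291.9 Mb
drone footage reel: 81.576 Mbps × 1080 s × 1.05 = 92507.2 Mb
wedding ceremony recording: 20.546 Mbps × 2880 s × 1.05 = 62131.1 Mb
Total: 219004.0 Mb = 27375.5 MB.
= 27.38 GB.

27.4 GB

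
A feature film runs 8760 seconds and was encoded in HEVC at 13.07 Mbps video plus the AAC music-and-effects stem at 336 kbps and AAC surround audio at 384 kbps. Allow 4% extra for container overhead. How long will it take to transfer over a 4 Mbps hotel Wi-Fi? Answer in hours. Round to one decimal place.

Audio total: 336 + 384 = 720 kbps = 0.720 Mbps.
Total bitrate: 13.790 Mbps.
File: 13.790 Mbps × 8760 s = 120800.4 Mb.
With 4% container overhead: ×1.04. → 125632.4 Mb.
At 4 Mbps: 125632.4 / 4 = 31408.1 s ≈ 8.72 hours.

8.7 hours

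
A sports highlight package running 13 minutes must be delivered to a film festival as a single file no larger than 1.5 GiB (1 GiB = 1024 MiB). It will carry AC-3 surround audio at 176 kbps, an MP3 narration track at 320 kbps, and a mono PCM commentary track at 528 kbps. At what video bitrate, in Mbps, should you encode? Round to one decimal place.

15.5 Mbps

Budget: 1.5 GiB = 12884.9 Mb.
13 min = 780 s
Total bitrate budget: 12884.9 Mb / 780 s = 16.519 Mbps.
Audio total: 176 + 320 + 528 = 1024 kbps = 1.024 Mbps.
Video: 16.519 − 1.024 = 15.495 Mbps.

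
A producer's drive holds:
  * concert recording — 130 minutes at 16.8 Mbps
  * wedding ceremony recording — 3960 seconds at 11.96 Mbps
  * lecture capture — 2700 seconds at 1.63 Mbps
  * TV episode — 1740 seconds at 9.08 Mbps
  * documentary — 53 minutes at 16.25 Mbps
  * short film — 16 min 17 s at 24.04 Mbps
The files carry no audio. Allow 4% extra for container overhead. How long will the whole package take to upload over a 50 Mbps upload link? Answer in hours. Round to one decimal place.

1.6 hours

concert recording: 16.800 Mbps × 7800 s × 1.04 = 136281.6 Mb
wedding ceremony recording: 11.960 Mbps × 3960 s × 1.04 = 49256.1 Mb
lecture capture: 1.630 Mbps × 2700 s × 1.04 = 4577.0 Mb
TV episode: 9.080 Mbps × 1740 s × 1.04 = 16431.2 Mb
documentary: 16.250 Mbps × 3180 s × 1.04 = 53742.0 Mb
short film: 24.040 Mbps × 977 s × 1.04 = 24426.6 Mb
Total: 284714.4 Mb = 35589.3 MB.
At 50 Mbps: 284714.4 / 50 = 5694 s ≈ 1.58 hours.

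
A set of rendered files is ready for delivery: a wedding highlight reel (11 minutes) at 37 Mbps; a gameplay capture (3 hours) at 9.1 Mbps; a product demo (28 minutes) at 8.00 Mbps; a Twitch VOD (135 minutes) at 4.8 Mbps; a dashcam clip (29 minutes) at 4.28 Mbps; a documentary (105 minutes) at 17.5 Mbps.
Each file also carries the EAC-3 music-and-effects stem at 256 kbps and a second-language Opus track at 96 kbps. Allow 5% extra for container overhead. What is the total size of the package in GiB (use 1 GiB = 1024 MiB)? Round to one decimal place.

37.0 GiB

Audio total: 256 + 96 = 352 kbps = 0.352 Mbps.
wedding highlight reel: 37.352 Mbps × 660 s × 1.05 = 25884.9 Mb
gameplay capture: 9.452 Mbps × 10800 s × 1.05 = 107185.7 Mb
product demo: 8.352 Mbps × 1680 s × 1.05 = 14732.9 Mb
Twitch VOD: 5.152 Mbps × 8100 s × 1.05 = 43817.8 Mb
dashcam clip: 4.632 Mbps × 1740 s × 1.05 = 8462.7 Mb
documentary: 17.852 Mbps × 6300 s × 1.05 = 118091.0 Mb
Total: 318174.9 Mb = 39771.9 MB.
= 37.04 GiB.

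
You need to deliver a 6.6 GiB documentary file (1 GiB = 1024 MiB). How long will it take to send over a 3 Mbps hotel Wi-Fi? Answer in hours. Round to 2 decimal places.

File: 6.6 GiB = 56693.6 Mb.
At 3 Mbps: 56693.6 / 3 = 18897.9 s ≈ 5.25 hours.

5.25 hours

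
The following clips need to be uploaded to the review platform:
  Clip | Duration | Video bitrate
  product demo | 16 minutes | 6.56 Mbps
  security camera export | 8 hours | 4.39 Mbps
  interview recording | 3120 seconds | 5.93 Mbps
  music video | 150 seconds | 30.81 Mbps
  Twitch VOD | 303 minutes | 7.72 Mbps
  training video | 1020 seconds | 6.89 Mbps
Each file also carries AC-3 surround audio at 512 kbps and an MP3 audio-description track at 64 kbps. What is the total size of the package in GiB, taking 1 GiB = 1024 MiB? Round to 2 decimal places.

Audio total: 512 + 64 = 576 kbps = 0.576 Mbps.
product demo: 7.136 Mbps × 960 s = 6850.6 Mb
security camera export: 4.966 Mbps × 28800 s = 143020.8 Mb
interview recording: 6.506 Mbps × 3120 s = 20298.7 Mb
music video: 31.386 Mbps × 150 s = 4707.9 Mb
Twitch VOD: 8.296 Mbps × 18180 s = 150821.3 Mb
training video: 7.466 Mbps × 1020 s = 7615.3 Mb
Total: 333314.6 Mb = 41664.3 MB.
= 38.80 GiB.

38.80 GiB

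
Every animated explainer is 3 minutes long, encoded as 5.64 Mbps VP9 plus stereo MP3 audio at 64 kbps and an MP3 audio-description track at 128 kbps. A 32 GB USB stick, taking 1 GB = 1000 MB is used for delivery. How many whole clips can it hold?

243

3 min = 180 s
Audio total: 64 + 128 = 192 kbps = 0.192 Mbps.
Total bitrate: 5.832 Mbps.
Per item: 5.832 Mbps × 180 s = 1,050 Mb = 131.2 MB.
Capacity: 32 GB = 256,000 Mb; 243.87 items → 243 complete.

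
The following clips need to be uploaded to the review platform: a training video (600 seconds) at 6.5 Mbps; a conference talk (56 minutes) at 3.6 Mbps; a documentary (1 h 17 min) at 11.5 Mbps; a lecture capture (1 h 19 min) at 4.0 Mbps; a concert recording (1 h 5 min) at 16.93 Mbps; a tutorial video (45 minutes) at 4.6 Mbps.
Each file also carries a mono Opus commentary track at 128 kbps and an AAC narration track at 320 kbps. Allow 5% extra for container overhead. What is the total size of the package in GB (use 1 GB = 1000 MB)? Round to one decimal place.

Audio total: 128 + 320 = 448 kbps = 0.448 Mbps.
training video: 6.948 Mbps × 600 s × 1.05 = 4377.2 Mb
conference talk: 4.048 Mbps × 3360 s × 1.05 = 14281.3 Mb
documentary: 11.948 Mbps × 4620 s × 1.05 = 57959.7 Mb
lecture capture: 4.448 Mbps × 4740 s × 1.05 = 22137.7 Mb
concert recording: 17.378 Mbps × 3900 s × 1.05 = 71162.9 Mb
tutorial video: 5.048 Mbps × 2700 s × 1.05 = 14311.1 Mb
Total: 184230.0 Mb = 23028.8 MB.
= 23.03 GB.

23.0 GB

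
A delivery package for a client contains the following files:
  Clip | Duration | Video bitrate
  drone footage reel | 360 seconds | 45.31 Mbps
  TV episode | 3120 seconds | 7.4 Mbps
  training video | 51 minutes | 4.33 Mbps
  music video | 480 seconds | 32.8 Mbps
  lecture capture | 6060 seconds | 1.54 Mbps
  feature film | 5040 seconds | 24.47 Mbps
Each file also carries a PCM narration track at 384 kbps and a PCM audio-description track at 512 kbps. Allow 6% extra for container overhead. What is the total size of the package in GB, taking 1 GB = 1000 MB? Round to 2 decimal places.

28.79 GB

Audio total: 384 + 512 = 896 kbps = 0.896 Mbps.
drone footage reel: 46.206 Mbps × 360 s × 1.06 = 17632.2 Mb
TV episode: 8.296 Mbps × 3120 s × 1.06 = 27436.5 Mb
training video: 5.226 Mbps × 3060 s × 1.06 = 16951.1 Mb
music video: 33.696 Mbps × 480 s × 1.06 = 17144.5 Mb
lecture capture: 2.436 Mbps × 6060 s × 1.06 = 15647.9 Mb
feature film: 25.366 Mbps × 5040 s × 1.06 = 135515.3 Mb
Total: 230327.5 Mb = 28790.9 MB.
= 28.79 GB.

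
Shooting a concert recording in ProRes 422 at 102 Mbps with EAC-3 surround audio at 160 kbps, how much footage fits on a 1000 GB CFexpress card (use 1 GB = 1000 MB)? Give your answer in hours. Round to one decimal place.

21.8 hours

Audio: 160 kbps = 0.160 Mbps.
Total bitrate: 102 + 0.160 = 102.160 Mbps.
Capacity: 1000 GB = 8,000,000 Mb.
Recording time: 8,000,000 / 102.160 = 78,309 s ≈ 21.8 hours.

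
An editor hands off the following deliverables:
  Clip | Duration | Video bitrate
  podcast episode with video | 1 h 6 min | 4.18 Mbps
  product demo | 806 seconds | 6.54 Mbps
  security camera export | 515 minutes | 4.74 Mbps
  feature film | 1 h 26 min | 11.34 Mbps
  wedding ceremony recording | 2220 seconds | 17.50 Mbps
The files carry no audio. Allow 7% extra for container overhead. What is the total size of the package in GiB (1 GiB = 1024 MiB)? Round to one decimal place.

podcast episode with video: 4.180 Mbps × 3960 s × 1.07 = 17711.5 Mb
product demo: 6.540 Mbps × 806 s × 1.07 = 5640.2 Mb
security camera export: 4.740 Mbps × 30900 s × 1.07 = 156718.6 Mb
feature film: 11.340 Mbps × 5160 s × 1.07 = 62610.4 Mb
wedding ceremony recording: 17.500 Mbps × 2220 s × 1.07 = 41569.5 Mb
Total: 284250.3 Mb = 35531.3 MB.
= 33.09 GiB.

33.1 GiB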